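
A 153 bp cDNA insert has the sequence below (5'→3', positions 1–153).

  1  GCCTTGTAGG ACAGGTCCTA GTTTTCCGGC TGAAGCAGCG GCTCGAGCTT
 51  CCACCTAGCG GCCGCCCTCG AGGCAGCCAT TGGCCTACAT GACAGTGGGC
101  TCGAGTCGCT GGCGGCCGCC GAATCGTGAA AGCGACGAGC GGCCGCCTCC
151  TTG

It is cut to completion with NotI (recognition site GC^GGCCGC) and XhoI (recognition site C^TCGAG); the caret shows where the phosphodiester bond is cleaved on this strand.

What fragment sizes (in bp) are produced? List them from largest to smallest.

42, 33, 27, 17, 13, 13, 8 bp

NotI sites (GCGGCCGC) start at positions 58, 112, 139.
NotI cuts after base 2 of each site, so after positions 59, 113, 140.
XhoI sites (CTCGAG) start at positions 42, 67, 100.
XhoI cuts after the first base of each site, so after positions 42, 67, 100.
Combined cut positions: 42, 59, 67, 100, 113, 140.
Linear molecule, 6 cuts → 7 fragments:
  1–42 → 42 bp
  43–59 → 17 bp
  60–67 → 8 bp
  68–100 → 33 bp
  101–113 → 13 bp
  114–140 → 27 bp
  141–153 → 13 bp
Sorted largest to smallest: 42, 33, 27, 17, 13, 13, 8 bp.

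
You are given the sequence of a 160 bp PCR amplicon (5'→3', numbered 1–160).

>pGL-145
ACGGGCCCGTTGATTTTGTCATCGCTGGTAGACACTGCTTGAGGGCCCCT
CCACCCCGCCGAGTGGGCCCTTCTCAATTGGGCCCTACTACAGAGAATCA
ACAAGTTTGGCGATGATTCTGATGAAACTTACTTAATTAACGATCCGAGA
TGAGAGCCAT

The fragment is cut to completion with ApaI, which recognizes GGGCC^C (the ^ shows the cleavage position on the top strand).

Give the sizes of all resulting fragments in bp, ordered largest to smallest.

76, 40, 22, 15, 7 bp

ApaI sites (GGGCCC) start at positions 3, 43, 65, 80.
ApaI cuts after base 5 of each site (before the last base), so after positions 7, 47, 69, 84.
Linear molecule, 4 cuts → 5 fragments:
  1–7 → 7 bp
  8–47 → 40 bp
  48–69 → 22 bp
  70–84 → 15 bp
  85–160 → 76 bp
Sorted largest to smallest: 76, 40, 22, 15, 7 bp.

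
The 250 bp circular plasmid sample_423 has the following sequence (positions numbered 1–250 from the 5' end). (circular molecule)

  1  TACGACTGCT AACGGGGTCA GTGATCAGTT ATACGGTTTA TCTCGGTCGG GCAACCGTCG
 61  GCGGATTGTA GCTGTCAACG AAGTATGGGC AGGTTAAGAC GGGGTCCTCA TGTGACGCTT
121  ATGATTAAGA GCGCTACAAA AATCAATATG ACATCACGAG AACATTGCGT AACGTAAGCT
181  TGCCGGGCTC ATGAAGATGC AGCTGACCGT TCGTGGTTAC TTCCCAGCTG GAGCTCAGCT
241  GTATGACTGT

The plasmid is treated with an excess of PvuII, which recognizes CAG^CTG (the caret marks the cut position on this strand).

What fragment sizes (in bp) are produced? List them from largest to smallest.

214, 25, 11 bp

PvuII sites (CAGCTG) start at positions 200, 225, 236.
PvuII cuts after base 3 of each site, so after positions 202, 227, 238.
Circular molecule, 3 cuts → 3 fragments:
  203–227 → 25 bp
  228–238 → 11 bp
  239–250 then 1–202 → 12 + 202 = 214 bp
Sorted largest to smallest: 214, 25, 11 bp.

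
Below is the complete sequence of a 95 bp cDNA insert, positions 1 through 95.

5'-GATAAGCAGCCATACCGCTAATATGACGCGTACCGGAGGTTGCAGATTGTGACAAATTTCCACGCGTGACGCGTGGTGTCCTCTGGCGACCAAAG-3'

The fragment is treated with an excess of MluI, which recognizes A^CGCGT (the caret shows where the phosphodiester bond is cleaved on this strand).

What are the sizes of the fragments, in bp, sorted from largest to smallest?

MluI sites (ACGCGT) start at positions 26, 62, 69.
MluI cuts after the first base of each site, so after positions 26, 62, 69.
Linear molecule, 3 cuts → 4 fragments:
  1–26 → 26 bp
  27–62 → 36 bp
  63–69 → 7 bp
  70–95 → 26 bp
Sorted largest to smallest: 36, 26, 26, 7 bp.

36, 26, 26, 7 bp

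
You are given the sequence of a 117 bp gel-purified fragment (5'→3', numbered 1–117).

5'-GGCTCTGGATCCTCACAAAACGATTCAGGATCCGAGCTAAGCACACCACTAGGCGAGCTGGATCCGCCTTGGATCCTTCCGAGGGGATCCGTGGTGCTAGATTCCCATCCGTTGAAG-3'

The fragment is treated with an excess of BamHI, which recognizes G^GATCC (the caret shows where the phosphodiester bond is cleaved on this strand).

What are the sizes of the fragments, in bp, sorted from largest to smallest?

32, 32, 21, 14, 11, 7 bp

BamHI sites (GGATCC) start at positions 7, 28, 60, 71, 85.
BamHI cuts after the first base of each site, so after positions 7, 28, 60, 71, 85.
Linear molecule, 5 cuts → 6 fragments:
  1–7 → 7 bp
  8–28 → 21 bp
  29–60 → 32 bp
  61–71 → 11 bp
  72–85 → 14 bp
  86–117 → 32 bp
Sorted largest to smallest: 32, 32, 21, 14, 11, 7 bp.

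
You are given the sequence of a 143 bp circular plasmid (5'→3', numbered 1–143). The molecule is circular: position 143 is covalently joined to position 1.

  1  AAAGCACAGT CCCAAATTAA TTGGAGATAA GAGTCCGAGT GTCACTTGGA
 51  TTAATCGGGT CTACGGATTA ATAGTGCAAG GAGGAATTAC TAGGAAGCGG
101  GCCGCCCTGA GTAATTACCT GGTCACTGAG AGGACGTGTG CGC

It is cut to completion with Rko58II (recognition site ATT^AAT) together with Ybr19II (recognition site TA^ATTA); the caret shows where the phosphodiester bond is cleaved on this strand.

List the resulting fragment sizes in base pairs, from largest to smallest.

Rko58II sites (ATTAAT) start at positions 16, 50, 67.
Rko58II cuts after base 3 of each site, so after positions 18, 52, 69.
The Ybr19II site (TAATTA) starts at position 112.
Ybr19II cuts after base 2 of each site, so after position 113.
Combined cut positions: 18, 52, 69, 113.
Circular molecule, 4 cuts → 4 fragments:
  19–52 → 34 bp
  53–69 → 17 bp
  70–113 → 44 bp
  114–143 then 1–18 → 30 + 18 = 48 bp
Sorted largest to smallest: 48, 44, 34, 17 bp.

48, 44, 34, 17 bp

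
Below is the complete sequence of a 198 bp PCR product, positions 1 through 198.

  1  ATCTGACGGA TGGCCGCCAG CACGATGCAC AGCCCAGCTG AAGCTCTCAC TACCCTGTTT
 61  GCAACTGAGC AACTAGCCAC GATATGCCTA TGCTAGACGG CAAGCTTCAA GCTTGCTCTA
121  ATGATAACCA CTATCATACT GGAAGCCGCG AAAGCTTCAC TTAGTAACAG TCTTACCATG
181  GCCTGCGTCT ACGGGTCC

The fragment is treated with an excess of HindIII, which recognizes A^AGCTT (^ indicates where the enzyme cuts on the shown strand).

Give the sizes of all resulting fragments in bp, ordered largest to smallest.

HindIII sites (AAGCTT) start at positions 102, 109, 152.
HindIII cuts after the first base of each site, so after positions 102, 109, 152.
Linear molecule, 3 cuts → 4 fragments:
  1–102 → 102 bp
  103–109 → 7 bp
  110–152 → 43 bp
  153–198 → 46 bp
Sorted largest to smallest: 102, 46, 43, 7 bp.

102, 46, 43, 7 bp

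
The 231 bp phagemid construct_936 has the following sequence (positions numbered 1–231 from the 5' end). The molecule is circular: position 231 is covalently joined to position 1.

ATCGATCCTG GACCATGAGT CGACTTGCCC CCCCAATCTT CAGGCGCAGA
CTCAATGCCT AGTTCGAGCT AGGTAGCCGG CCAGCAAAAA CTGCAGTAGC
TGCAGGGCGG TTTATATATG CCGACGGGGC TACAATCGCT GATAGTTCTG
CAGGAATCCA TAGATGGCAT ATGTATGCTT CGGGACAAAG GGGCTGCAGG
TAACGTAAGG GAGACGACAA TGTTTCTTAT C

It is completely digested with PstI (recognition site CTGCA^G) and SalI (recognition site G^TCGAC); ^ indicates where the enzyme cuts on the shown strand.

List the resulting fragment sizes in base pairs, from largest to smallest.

76, 52, 48, 46, 9 bp

PstI sites (CTGCAG) start at positions 91, 100, 148, 194.
PstI cuts after base 5 of each site (before the last base), so after positions 95, 104, 152, 198.
The SalI site (GTCGAC) starts at position 19.
SalI cuts after the first base of each site, so after position 19.
Combined cut positions: 19, 95, 104, 152, 198.
Circular molecule, 5 cuts → 5 fragments:
  20–95 → 76 bp
  96–104 → 9 bp
  105–152 → 48 bp
  153–198 → 46 bp
  199–231 then 1–19 → 33 + 19 = 52 bp
Sorted largest to smallest: 76, 52, 48, 46, 9 bp.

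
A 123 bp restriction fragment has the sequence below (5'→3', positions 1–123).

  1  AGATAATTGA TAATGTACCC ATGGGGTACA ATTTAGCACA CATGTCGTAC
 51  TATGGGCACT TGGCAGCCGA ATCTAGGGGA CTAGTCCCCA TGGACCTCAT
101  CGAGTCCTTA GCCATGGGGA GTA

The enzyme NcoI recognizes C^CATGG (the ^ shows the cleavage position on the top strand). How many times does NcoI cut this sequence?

CCATGG occurs starting at positions 19, 88, 112.
NcoI cuts at 3 sites.

3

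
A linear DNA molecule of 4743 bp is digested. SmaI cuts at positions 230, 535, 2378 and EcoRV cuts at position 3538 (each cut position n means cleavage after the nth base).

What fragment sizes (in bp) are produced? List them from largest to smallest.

Combined cut positions (sorted): 230, 535, 2378, 3538.
Linear molecule, 4 cuts → 5 fragments:
  230 − 0 = 230 bp
  535 − 230 = 305 bp
  2378 − 535 = 1843 bp
  3538 − 2378 = 1160 bp
  4743 − 3538 = 1205 bp
Sorted largest to smallest: 1843, 1205, 1160, 305, 230 bp.

1843, 1205, 1160, 305, 230 bp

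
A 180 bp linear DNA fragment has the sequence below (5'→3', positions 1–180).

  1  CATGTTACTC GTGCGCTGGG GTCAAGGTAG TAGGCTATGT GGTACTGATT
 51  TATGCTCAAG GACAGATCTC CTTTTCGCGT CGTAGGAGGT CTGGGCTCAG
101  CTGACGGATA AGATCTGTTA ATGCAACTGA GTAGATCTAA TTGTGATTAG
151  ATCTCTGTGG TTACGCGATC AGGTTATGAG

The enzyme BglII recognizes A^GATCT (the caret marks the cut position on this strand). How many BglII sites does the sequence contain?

4

AGATCT occurs starting at positions 64, 111, 133, 149.
BglII cuts at 4 sites.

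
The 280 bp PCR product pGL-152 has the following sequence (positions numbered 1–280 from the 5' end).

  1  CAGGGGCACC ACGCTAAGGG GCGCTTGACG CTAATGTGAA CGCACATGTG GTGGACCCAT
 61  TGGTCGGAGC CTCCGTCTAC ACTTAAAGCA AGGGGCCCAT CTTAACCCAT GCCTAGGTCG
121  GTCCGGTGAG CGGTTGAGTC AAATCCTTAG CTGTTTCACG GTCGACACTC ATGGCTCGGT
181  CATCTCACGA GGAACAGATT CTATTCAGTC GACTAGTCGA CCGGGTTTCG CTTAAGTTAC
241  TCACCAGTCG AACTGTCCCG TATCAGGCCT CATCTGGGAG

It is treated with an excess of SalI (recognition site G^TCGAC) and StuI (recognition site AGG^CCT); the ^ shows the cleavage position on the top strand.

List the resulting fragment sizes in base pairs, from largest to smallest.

161, 51, 47, 13, 8 bp

SalI sites (GTCGAC) start at positions 161, 208, 216.
SalI cuts after the first base of each site, so after positions 161, 208, 216.
The StuI site (AGGCCT) starts at position 265.
StuI cuts after base 3 of each site, so after position 267.
Combined cut positions: 161, 208, 216, 267.
Linear molecule, 4 cuts → 5 fragments:
  1–161 → 161 bp
  162–208 → 47 bp
  209–216 → 8 bp
  217–267 → 51 bp
  268–280 → 13 bp
Sorted largest to smallest: 161, 51, 47, 13, 8 bp.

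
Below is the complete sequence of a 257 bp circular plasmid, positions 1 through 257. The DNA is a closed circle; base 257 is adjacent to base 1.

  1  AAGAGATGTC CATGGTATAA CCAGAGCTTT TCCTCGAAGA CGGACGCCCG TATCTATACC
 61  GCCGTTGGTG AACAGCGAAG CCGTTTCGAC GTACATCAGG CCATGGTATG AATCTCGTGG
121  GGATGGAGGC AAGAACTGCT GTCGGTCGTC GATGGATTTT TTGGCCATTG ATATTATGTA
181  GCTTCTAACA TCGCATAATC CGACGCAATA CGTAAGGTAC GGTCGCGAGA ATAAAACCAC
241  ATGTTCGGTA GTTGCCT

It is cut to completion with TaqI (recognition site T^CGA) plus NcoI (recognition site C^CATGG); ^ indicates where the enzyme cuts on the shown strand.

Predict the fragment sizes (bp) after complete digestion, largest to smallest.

TaqI sites (TCGA) start at positions 34, 86, 149.
TaqI cuts after the first base of each site, so after positions 34, 86, 149.
NcoI sites (CCATGG) start at positions 10, 101.
NcoI cuts after the first base of each site, so after positions 10, 101.
Combined cut positions: 10, 34, 86, 101, 149.
Circular molecule, 5 cuts → 5 fragments:
  11–34 → 24 bp
  35–86 → 52 bp
  87–101 → 15 bp
  102–149 → 48 bp
  150–257 then 1–10 → 108 + 10 = 118 bp
Sorted largest to smallest: 118, 52, 48, 24, 15 bp.

118, 52, 48, 24, 15 bp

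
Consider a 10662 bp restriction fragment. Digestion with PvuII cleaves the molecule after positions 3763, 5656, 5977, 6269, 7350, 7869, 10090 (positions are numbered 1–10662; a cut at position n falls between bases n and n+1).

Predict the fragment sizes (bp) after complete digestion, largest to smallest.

Linear molecule, 7 cuts → 8 fragments:
  3763 − 0 = 3763 bp
  5656 − 3763 = 1893 bp
  5977 − 5656 = 321 bp
  6269 − 5977 = 292 bp
  7350 − 6269 = 1081 bp
  7869 − 7350 = 519 bp
  10090 − 7869 = 2221 bp
  10662 − 10090 = 572 bp
Sorted largest to smallest: 3763, 2221, 1893, 1081, 572, 519, 321, 292 bp.

3763, 2221, 1893, 1081, 572, 519, 321, 292 bp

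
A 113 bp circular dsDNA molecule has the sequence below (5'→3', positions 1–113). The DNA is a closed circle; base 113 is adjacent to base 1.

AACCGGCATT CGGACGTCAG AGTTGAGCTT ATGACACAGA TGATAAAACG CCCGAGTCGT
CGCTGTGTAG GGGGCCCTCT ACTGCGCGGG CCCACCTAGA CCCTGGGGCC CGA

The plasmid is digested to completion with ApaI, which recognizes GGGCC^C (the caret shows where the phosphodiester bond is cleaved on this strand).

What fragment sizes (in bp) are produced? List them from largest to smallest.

79, 18, 16 bp

ApaI sites (GGGCCC) start at positions 72, 88, 106.
ApaI cuts after base 5 of each site (before the last base), so after positions 76, 92, 110.
Circular molecule, 3 cuts → 3 fragments:
  77–92 → 16 bp
  93–110 → 18 bp
  111–113 then 1–76 → 3 + 76 = 79 bp
Sorted largest to smallest: 79, 18, 16 bp.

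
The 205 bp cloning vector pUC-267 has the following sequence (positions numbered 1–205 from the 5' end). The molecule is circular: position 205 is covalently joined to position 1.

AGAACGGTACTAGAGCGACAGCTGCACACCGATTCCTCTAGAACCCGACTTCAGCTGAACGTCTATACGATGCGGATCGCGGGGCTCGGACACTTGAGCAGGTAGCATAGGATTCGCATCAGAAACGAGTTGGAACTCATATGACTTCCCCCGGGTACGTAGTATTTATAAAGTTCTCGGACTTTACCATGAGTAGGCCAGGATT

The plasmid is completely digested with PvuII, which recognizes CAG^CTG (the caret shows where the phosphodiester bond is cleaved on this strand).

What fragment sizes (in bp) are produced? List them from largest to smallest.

172, 33 bp

PvuII sites (CAGCTG) start at positions 19, 52.
PvuII cuts after base 3 of each site, so after positions 21, 54.
Circular molecule, 2 cuts → 2 fragments:
  22–54 → 33 bp
  55–205 then 1–21 → 151 + 21 = 172 bp
Sorted largest to smallest: 172, 33 bp.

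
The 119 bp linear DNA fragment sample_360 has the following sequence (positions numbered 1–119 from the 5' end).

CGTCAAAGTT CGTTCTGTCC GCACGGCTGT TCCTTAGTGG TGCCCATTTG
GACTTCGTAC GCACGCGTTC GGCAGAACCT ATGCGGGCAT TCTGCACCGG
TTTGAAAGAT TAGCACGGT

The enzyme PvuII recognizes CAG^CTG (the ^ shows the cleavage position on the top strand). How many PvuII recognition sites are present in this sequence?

0

No occurrence of CAGCTG is present in the sequence.
PvuII does not cut: 0 sites.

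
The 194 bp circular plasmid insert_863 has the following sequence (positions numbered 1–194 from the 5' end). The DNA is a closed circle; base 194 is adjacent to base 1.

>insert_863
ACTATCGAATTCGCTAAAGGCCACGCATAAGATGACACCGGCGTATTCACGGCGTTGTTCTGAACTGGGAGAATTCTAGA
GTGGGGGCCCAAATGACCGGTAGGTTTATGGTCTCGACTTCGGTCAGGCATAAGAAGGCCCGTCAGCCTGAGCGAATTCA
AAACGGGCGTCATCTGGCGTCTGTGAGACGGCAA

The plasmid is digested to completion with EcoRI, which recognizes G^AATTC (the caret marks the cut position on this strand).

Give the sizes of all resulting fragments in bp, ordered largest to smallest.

83, 64, 47 bp

EcoRI sites (GAATTC) start at positions 7, 71, 154.
EcoRI cuts after the first base of each site, so after positions 7, 71, 154.
Circular molecule, 3 cuts → 3 fragments:
  8–71 → 64 bp
  72–154 → 83 bp
  155–194 then 1–7 → 40 + 7 = 47 bp
Sorted largest to smallest: 83, 64, 47 bp.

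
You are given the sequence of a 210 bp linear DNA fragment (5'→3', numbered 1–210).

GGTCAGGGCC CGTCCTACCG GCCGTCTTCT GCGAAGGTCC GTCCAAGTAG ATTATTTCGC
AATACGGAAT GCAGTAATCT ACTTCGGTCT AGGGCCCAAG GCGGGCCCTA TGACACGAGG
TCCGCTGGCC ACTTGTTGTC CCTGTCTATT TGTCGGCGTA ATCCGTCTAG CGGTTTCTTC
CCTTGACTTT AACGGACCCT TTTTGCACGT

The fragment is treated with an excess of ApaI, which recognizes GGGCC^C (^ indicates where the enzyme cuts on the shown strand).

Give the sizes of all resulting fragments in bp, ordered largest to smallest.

ApaI sites (GGGCCC) start at positions 6, 92, 103.
ApaI cuts after base 5 of each site (before the last base), so after positions 10, 96, 107.
Linear molecule, 3 cuts → 4 fragments:
  1–10 → 10 bp
  11–96 → 86 bp
  97–107 → 11 bp
  108–210 → 103 bp
Sorted largest to smallest: 103, 86, 11, 10 bp.

103, 86, 11, 10 bp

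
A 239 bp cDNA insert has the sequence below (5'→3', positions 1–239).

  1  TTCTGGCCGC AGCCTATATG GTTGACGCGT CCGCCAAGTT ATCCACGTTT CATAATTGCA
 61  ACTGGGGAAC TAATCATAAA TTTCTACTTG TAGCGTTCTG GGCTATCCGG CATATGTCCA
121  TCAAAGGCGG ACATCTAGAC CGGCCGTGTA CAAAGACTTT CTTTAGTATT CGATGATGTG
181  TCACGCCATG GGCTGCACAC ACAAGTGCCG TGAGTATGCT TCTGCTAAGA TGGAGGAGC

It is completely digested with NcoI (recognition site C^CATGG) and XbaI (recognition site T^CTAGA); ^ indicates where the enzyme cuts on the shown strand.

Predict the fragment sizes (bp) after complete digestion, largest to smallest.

The NcoI site (CCATGG) starts at position 186.
NcoI cuts after the first base of each site, so after position 186.
The XbaI site (TCTAGA) starts at position 134.
XbaI cuts after the first base of each site, so after position 134.
Combined cut positions: 134, 186.
Linear molecule, 2 cuts → 3 fragments:
  1–134 → 134 bp
  135–186 → 52 bp
  187–239 → 53 bp
Sorted largest to smallest: 134, 53, 52 bp.

134, 53, 52 bp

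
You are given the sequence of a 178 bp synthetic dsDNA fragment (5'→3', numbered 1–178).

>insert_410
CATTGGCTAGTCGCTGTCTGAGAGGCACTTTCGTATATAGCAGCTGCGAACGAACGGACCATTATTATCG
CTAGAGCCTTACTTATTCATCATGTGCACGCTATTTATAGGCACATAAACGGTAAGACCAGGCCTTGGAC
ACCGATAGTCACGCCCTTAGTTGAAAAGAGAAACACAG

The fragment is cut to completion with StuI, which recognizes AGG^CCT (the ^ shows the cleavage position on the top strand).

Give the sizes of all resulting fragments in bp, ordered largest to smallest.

The StuI site (AGGCCT) starts at position 130.
StuI cuts after base 3 of each site, so after position 132.
Linear molecule, 1 cut → 2 fragments:
  1–132 → 132 bp
  133–178 → 46 bp
Sorted largest to smallest: 132, 46 bp.

132, 46 bp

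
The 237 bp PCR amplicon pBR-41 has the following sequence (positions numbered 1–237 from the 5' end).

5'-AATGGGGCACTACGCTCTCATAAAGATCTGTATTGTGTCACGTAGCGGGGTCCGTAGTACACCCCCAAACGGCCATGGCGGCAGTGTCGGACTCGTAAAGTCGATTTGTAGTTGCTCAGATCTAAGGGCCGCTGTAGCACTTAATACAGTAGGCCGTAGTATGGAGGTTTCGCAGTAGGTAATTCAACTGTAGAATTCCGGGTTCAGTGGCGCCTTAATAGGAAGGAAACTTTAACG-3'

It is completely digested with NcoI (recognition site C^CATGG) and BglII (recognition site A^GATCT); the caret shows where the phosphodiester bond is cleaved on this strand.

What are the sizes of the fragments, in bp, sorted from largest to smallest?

The NcoI site (CCATGG) starts at position 73.
NcoI cuts after the first base of each site, so after position 73.
BglII sites (AGATCT) start at positions 24, 118.
BglII cuts after the first base of each site, so after positions 24, 118.
Combined cut positions: 24, 73, 118.
Linear molecule, 3 cuts → 4 fragments:
  1–24 → 24 bp
  25–73 → 49 bp
  74–118 → 45 bp
  119–237 → 119 bp
Sorted largest to smallest: 119, 49, 45, 24 bp.

119, 49, 45, 24 bp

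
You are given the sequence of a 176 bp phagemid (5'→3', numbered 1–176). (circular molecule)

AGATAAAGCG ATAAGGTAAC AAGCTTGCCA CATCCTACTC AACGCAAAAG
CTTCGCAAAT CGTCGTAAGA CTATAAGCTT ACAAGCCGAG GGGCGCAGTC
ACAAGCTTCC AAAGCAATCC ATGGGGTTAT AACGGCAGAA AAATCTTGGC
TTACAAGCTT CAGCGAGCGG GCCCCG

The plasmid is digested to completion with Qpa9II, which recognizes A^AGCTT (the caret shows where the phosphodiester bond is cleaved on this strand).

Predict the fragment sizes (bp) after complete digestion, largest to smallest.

52, 42, 28, 27, 27 bp

Qpa9II sites (AAGCTT) start at positions 21, 48, 75, 103, 155.
Qpa9II cuts after the first base of each site, so after positions 21, 48, 75, 103, 155.
Circular molecule, 5 cuts → 5 fragments:
  22–48 → 27 bp
  49–75 → 27 bp
  76–103 → 28 bp
  104–155 → 52 bp
  156–176 then 1–21 → 21 + 21 = 42 bp
Sorted largest to smallest: 52, 42, 28, 27, 27 bp.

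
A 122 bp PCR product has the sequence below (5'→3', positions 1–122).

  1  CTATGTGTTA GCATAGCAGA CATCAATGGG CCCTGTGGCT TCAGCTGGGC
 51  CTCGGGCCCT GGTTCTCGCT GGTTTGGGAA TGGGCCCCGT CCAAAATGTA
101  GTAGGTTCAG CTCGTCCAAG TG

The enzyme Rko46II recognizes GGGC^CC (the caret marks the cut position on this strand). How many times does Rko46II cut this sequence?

GGGCCC occurs starting at positions 28, 54, 82.
Rko46II cuts at 3 sites.

3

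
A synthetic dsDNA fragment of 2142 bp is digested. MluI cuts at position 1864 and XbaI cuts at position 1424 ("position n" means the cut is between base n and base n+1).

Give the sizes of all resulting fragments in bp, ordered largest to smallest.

1424, 440, 278 bp

Combined cut positions (sorted): 1424, 1864.
Linear molecule, 2 cuts → 3 fragments:
  1424 − 0 = 1424 bp
  1864 − 1424 = 440 bp
  2142 − 1864 = 278 bp
Sorted largest to smallest: 1424, 440, 278 bp.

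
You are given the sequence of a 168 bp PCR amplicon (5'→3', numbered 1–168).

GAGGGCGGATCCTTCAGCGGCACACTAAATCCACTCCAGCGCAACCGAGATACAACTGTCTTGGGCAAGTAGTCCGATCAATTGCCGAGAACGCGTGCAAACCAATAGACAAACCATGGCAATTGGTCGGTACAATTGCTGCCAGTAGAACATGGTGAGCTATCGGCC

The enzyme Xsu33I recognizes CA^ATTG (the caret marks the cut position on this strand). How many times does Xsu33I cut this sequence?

3

CAATTG occurs starting at positions 79, 120, 133.
Xsu33I cuts at 3 sites.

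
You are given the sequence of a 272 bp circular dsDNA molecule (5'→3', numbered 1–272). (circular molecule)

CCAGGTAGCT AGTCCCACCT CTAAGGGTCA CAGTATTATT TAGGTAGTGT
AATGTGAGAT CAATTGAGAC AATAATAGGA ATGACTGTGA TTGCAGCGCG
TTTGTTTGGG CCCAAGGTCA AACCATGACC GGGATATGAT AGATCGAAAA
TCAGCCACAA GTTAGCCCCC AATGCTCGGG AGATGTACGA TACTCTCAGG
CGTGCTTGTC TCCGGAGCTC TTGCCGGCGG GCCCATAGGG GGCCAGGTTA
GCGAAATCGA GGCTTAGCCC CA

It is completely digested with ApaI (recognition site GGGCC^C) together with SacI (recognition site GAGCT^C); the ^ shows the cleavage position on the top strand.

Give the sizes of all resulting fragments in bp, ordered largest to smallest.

151, 107, 14 bp

ApaI sites (GGGCCC) start at positions 108, 229.
ApaI cuts after base 5 of each site (before the last base), so after positions 112, 233.
The SacI site (GAGCTC) starts at position 215.
SacI cuts after base 5 of each site (before the last base), so after position 219.
Combined cut positions: 112, 219, 233.
Circular molecule, 3 cuts → 3 fragments:
  113–219 → 107 bp
  220–233 → 14 bp
  234–272 then 1–112 → 39 + 112 = 151 bp
Sorted largest to smallest: 151, 107, 14 bp.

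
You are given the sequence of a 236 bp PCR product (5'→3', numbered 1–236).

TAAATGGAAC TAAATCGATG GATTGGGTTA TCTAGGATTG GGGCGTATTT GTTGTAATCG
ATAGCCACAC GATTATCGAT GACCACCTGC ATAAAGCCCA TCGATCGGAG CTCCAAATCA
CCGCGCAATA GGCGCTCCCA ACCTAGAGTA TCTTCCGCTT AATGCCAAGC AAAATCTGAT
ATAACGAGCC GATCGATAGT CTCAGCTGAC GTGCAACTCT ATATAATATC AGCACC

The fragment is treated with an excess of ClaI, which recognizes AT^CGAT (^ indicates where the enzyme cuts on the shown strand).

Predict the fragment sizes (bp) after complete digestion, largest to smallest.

ClaI sites (ATCGAT) start at positions 14, 57, 75, 100, 192.
ClaI cuts after base 2 of each site, so after positions 15, 58, 76, 101, 193.
Linear molecule, 5 cuts → 6 fragments:
  1–15 → 15 bp
  16–58 → 43 bp
  59–76 → 18 bp
  77–101 → 25 bp
  102–193 → 92 bp
  194–236 → 43 bp
Sorted largest to smallest: 92, 43, 43, 25, 18, 15 bp.

92, 43, 43, 25, 18, 15 bp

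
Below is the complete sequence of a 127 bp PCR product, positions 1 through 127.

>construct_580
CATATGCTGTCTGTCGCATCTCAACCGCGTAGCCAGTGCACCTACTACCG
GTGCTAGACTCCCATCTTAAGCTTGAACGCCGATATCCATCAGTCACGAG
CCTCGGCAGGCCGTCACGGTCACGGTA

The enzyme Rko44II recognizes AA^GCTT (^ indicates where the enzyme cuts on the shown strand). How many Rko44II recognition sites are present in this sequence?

AAGCTT occurs starting at position 69.
Rko44II cuts at 1 site.

1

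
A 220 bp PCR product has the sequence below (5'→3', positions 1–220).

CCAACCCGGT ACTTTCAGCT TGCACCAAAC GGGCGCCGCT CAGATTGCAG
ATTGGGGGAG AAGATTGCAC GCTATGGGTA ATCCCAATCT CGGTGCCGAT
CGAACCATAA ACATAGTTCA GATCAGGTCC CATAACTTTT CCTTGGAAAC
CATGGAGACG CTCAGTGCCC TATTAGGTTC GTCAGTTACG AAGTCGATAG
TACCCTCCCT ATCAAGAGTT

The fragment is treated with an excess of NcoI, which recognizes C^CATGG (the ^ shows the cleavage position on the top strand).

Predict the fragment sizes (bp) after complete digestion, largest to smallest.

The NcoI site (CCATGG) starts at position 150.
NcoI cuts after the first base of each site, so after position 150.
Linear molecule, 1 cut → 2 fragments:
  1–150 → 150 bp
  151–220 → 70 bp
Sorted largest to smallest: 150, 70 bp.

150, 70 bp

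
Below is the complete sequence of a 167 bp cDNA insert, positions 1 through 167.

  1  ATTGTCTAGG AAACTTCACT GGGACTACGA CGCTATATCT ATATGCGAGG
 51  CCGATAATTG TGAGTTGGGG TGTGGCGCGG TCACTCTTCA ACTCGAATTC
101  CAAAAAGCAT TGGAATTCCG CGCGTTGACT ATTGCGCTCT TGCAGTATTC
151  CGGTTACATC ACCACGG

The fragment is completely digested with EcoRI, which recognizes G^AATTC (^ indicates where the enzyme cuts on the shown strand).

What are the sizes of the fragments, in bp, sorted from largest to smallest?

EcoRI sites (GAATTC) start at positions 95, 113.
EcoRI cuts after the first base of each site, so after positions 95, 113.
Linear molecule, 2 cuts → 3 fragments:
  1–95 → 95 bp
  96–113 → 18 bp
  114–167 → 54 bp
Sorted largest to smallest: 95, 54, 18 bp.

95, 54, 18 bp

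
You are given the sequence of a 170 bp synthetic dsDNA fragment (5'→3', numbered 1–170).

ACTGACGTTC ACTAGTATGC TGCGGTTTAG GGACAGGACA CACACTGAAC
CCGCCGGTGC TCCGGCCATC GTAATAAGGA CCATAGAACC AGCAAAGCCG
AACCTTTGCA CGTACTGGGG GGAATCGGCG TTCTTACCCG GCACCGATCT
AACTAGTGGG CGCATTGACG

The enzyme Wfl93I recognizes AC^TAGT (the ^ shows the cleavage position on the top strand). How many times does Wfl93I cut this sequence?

2

ACTAGT occurs starting at positions 11, 152.
Wfl93I cuts at 2 sites.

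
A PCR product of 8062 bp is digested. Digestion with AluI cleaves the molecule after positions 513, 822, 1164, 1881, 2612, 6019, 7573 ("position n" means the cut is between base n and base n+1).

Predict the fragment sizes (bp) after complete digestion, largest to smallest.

Linear molecule, 7 cuts → 8 fragments:
  513 − 0 = 513 bp
  822 − 513 = 309 bp
  1164 − 822 = 342 bp
  1881 − 1164 = 717 bp
  2612 − 1881 = 731 bp
  6019 − 2612 = 3407 bp
  7573 − 6019 = 1554 bp
  8062 − 7573 = 489 bp
Sorted largest to smallest: 3407, 1554, 731, 717, 513, 489, 342, 309 bp.

3407, 1554, 731, 717, 513, 489, 342, 309 bp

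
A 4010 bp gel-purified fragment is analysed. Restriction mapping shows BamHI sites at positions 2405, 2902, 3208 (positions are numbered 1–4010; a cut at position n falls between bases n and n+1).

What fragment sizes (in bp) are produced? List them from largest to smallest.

2405, 802, 497, 306 bp

Linear molecule, 3 cuts → 4 fragments:
  2405 − 0 = 2405 bp
  2902 − 2405 = 497 bp
  3208 − 2902 = 306 bp
  4010 − 3208 = 802 bp
Sorted largest to smallest: 2405, 802, 497, 306 bp.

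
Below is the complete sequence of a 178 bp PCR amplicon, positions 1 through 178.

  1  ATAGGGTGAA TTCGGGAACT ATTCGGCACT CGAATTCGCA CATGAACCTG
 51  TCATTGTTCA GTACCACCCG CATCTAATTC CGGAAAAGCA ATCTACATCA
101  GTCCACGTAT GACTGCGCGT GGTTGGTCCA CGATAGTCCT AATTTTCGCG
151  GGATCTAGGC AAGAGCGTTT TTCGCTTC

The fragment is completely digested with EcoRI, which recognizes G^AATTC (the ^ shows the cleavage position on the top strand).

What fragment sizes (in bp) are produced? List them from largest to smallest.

146, 24, 8 bp

EcoRI sites (GAATTC) start at positions 8, 32.
EcoRI cuts after the first base of each site, so after positions 8, 32.
Linear molecule, 2 cuts → 3 fragments:
  1–8 → 8 bp
  9–32 → 24 bp
  33–178 → 146 bp
Sorted largest to smallest: 146, 24, 8 bp.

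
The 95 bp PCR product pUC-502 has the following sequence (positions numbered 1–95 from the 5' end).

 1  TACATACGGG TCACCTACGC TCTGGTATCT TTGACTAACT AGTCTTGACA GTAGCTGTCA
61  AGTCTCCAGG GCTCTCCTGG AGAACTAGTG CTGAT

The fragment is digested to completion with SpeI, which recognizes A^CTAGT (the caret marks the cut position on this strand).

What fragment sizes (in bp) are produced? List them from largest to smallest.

46, 38, 11 bp

SpeI sites (ACTAGT) start at positions 38, 84.
SpeI cuts after the first base of each site, so after positions 38, 84.
Linear molecule, 2 cuts → 3 fragments:
  1–38 → 38 bp
  39–84 → 46 bp
  85–95 → 11 bp
Sorted largest to smallest: 46, 38, 11 bp.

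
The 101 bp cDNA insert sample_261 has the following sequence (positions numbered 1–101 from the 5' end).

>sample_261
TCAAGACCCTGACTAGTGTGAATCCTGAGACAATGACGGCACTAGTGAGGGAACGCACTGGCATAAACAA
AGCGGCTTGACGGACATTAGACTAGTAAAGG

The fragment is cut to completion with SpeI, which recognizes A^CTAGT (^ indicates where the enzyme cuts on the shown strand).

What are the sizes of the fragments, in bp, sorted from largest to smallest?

SpeI sites (ACTAGT) start at positions 12, 41, 91.
SpeI cuts after the first base of each site, so after positions 12, 41, 91.
Linear molecule, 3 cuts → 4 fragments:
  1–12 → 12 bp
  13–41 → 29 bp
  42–91 → 50 bp
  92–101 → 10 bp
Sorted largest to smallest: 50, 29, 12, 10 bp.

50, 29, 12, 10 bp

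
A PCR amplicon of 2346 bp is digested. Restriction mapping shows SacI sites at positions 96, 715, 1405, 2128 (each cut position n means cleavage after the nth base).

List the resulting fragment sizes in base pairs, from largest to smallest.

Linear molecule, 4 cuts → 5 fragments:
  96 − 0 = 96 bp
  715 − 96 = 619 bp
  1405 − 715 = 690 bp
  2128 − 1405 = 723 bp
  2346 − 2128 = 218 bp
Sorted largest to smallest: 723, 690, 619, 218, 96 bp.

723, 690, 619, 218, 96 bp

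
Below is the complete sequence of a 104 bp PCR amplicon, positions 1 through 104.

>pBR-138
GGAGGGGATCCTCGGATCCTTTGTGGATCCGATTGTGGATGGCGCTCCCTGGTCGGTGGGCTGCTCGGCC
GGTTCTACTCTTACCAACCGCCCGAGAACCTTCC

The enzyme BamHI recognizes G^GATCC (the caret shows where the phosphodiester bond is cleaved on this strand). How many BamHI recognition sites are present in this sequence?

GGATCC occurs starting at positions 6, 14, 25.
BamHI cuts at 3 sites.

3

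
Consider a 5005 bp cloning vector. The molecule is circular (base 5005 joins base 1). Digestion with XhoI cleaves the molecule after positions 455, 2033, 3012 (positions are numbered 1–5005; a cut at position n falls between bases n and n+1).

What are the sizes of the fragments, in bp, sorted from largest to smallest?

2448, 1578, 979 bp

Circular molecule, 3 cuts → 3 fragments:
  2033 − 455 = 1578 bp
  3012 − 2033 = 979 bp
  wrap: 5005 − 3012 + 455 = 2448 bp
Sorted largest to smallest: 2448, 1578, 979 bp.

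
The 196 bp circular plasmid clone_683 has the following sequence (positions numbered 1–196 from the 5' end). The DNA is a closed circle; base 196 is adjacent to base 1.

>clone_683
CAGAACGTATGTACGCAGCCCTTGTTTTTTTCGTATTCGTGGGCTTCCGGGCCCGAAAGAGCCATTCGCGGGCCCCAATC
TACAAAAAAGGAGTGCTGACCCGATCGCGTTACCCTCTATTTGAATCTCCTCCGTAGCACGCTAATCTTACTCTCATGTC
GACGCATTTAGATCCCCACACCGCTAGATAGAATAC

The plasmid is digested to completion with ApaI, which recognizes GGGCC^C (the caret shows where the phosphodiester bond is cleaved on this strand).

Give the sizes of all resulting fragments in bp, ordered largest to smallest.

ApaI sites (GGGCCC) start at positions 49, 70.
ApaI cuts after base 5 of each site (before the last base), so after positions 53, 74.
Circular molecule, 2 cuts → 2 fragments:
  54–74 → 21 bp
  75–196 then 1–53 → 122 + 53 = 175 bp
Sorted largest to smallest: 175, 21 bp.

175, 21 bp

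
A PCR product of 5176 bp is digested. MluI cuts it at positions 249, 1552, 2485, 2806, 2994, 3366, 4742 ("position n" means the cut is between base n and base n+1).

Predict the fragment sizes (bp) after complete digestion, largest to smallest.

1376, 1303, 933, 434, 372, 321, 249, 188 bp

Linear molecule, 7 cuts → 8 fragments:
  249 − 0 = 249 bp
  1552 − 249 = 1303 bp
  2485 − 1552 = 933 bp
  2806 − 2485 = 321 bp
  2994 − 2806 = 188 bp
  3366 − 2994 = 372 bp
  4742 − 3366 = 1376 bp
  5176 − 4742 = 434 bp
Sorted largest to smallest: 1376, 1303, 933, 434, 372, 321, 249, 188 bp.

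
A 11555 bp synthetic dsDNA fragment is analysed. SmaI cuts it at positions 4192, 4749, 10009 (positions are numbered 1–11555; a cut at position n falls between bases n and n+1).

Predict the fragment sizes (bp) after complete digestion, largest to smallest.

Linear molecule, 3 cuts → 4 fragments:
  4192 − 0 = 4192 bp
  4749 − 4192 = 557 bp
  10009 − 4749 = 5260 bp
  11555 − 10009 = 1546 bp
Sorted largest to smallest: 5260, 4192, 1546, 557 bp.

5260, 4192, 1546, 557 bp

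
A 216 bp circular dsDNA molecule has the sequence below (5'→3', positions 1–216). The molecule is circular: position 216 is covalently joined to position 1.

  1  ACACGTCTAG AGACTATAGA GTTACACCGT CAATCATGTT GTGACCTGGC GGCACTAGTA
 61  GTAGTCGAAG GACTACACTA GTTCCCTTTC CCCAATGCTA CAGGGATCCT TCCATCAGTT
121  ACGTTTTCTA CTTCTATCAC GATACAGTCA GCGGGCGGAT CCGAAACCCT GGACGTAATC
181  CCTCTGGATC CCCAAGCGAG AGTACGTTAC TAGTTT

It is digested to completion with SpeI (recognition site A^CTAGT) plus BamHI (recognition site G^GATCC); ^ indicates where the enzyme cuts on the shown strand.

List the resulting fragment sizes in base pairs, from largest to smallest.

61, 53, 29, 27, 23, 23 bp

SpeI sites (ACTAGT) start at positions 54, 77, 209.
SpeI cuts after the first base of each site, so after positions 54, 77, 209.
BamHI sites (GGATCC) start at positions 104, 157, 186.
BamHI cuts after the first base of each site, so after positions 104, 157, 186.
Combined cut positions: 54, 77, 104, 157, 186, 209.
Circular molecule, 6 cuts → 6 fragments:
  55–77 → 23 bp
  78–104 → 27 bp
  105–157 → 53 bp
  158–186 → 29 bp
  187–209 → 23 bp
  210–216 then 1–54 → 7 + 54 = 61 bp
Sorted largest to smallest: 61, 53, 29, 27, 23, 23 bp.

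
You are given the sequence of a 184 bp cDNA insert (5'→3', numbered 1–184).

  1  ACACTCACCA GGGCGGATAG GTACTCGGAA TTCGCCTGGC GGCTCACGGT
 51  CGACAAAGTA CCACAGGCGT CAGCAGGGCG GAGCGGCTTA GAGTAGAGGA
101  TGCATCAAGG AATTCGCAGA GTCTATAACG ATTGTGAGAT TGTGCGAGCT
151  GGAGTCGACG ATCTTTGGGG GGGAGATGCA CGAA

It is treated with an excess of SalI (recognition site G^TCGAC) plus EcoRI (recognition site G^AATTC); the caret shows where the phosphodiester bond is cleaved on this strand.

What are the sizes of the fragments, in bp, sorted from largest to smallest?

61, 44, 30, 28, 21 bp

SalI sites (GTCGAC) start at positions 49, 154.
SalI cuts after the first base of each site, so after positions 49, 154.
EcoRI sites (GAATTC) start at positions 28, 110.
EcoRI cuts after the first base of each site, so after positions 28, 110.
Combined cut positions: 28, 49, 110, 154.
Linear molecule, 4 cuts → 5 fragments:
  1–28 → 28 bp
  29–49 → 21 bp
  50–110 → 61 bp
  111–154 → 44 bp
  155–184 → 30 bp
Sorted largest to smallest: 61, 44, 30, 28, 21 bp.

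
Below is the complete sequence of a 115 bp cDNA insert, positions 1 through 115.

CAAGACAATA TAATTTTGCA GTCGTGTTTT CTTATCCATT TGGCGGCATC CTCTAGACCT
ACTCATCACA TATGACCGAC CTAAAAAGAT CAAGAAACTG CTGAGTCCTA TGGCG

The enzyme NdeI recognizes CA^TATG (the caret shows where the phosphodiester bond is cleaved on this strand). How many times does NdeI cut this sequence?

1

CATATG occurs starting at position 69.
NdeI cuts at 1 site.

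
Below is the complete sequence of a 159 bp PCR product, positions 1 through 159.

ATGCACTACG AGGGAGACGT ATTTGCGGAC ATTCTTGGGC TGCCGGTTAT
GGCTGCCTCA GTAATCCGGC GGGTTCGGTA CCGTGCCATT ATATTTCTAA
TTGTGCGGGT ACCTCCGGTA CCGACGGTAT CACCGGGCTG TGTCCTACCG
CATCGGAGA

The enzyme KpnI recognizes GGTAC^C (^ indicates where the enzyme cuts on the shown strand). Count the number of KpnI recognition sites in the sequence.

GGTACC occurs starting at positions 77, 108, 117.
KpnI cuts at 3 sites.

3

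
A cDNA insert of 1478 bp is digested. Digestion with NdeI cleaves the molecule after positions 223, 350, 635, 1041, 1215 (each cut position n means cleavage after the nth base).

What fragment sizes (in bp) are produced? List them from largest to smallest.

Linear molecule, 5 cuts → 6 fragments:
  223 − 0 = 223 bp
  350 − 223 = 127 bp
  635 − 350 = 285 bp
  1041 − 635 = 406 bp
  1215 − 1041 = 174 bp
  1478 − 1215 = 263 bp
Sorted largest to smallest: 406, 285, 263, 223, 174, 127 bp.

406, 285, 263, 223, 174, 127 bp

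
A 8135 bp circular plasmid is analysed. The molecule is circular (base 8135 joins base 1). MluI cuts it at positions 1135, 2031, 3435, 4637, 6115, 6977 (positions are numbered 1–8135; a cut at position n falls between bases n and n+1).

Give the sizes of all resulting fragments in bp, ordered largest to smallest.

Circular molecule, 6 cuts → 6 fragments:
  2031 − 1135 = 896 bp
  3435 − 2031 = 1404 bp
  4637 − 3435 = 1202 bp
  6115 − 4637 = 1478 bp
  6977 − 6115 = 862 bp
  wrap: 8135 − 6977 + 1135 = 2293 bp
Sorted largest to smallest: 2293, 1478, 1404, 1202, 896, 862 bp.

2293, 1478, 1404, 1202, 896, 862 bp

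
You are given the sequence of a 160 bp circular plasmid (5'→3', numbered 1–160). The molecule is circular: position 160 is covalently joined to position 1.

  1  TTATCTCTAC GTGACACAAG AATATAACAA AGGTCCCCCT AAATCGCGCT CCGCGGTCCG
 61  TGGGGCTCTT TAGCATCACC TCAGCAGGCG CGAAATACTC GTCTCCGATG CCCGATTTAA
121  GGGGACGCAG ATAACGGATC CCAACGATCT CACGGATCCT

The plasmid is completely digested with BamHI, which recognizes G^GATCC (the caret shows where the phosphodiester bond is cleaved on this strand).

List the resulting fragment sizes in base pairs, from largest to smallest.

142, 18 bp

BamHI sites (GGATCC) start at positions 136, 154.
BamHI cuts after the first base of each site, so after positions 136, 154.
Circular molecule, 2 cuts → 2 fragments:
  137–154 → 18 bp
  155–160 then 1–136 → 6 + 136 = 142 bp
Sorted largest to smallest: 142, 18 bp.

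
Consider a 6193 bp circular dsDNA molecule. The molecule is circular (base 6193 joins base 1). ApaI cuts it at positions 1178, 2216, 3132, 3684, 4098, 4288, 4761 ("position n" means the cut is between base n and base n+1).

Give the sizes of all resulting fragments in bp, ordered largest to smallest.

2610, 1038, 916, 552, 473, 414, 190 bp

Circular molecule, 7 cuts → 7 fragments:
  2216 − 1178 = 1038 bp
  3132 − 2216 = 916 bp
  3684 − 3132 = 552 bp
  4098 − 3684 = 414 bp
  4288 − 4098 = 190 bp
  4761 − 4288 = 473 bp
  wrap: 6193 − 4761 + 1178 = 2610 bp
Sorted largest to smallest: 2610, 1038, 916, 552, 473, 414, 190 bp.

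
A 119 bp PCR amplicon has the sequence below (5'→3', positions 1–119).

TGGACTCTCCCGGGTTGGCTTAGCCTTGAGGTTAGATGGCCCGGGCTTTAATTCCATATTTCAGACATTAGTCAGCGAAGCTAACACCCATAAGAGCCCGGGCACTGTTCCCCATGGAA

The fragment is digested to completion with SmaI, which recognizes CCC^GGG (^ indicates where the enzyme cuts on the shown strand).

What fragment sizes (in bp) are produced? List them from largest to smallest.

57, 31, 20, 11 bp

SmaI sites (CCCGGG) start at positions 9, 40, 97.
SmaI cuts after base 3 of each site, so after positions 11, 42, 99.
Linear molecule, 3 cuts → 4 fragments:
  1–11 → 11 bp
  12–42 → 31 bp
  43–99 → 57 bp
  100–119 → 20 bp
Sorted largest to smallest: 57, 31, 20, 11 bp.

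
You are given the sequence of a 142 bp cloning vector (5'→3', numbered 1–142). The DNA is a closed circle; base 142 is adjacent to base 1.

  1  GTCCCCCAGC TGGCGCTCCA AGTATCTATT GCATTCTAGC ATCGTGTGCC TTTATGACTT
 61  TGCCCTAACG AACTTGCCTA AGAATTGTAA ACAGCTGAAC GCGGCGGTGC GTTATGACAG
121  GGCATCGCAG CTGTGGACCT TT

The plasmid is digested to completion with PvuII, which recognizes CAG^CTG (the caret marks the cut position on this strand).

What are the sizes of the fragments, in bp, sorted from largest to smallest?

85, 36, 21 bp

PvuII sites (CAGCTG) start at positions 7, 92, 128.
PvuII cuts after base 3 of each site, so after positions 9, 94, 130.
Circular molecule, 3 cuts → 3 fragments:
  10–94 → 85 bp
  95–130 → 36 bp
  131–142 then 1–9 → 12 + 9 = 21 bp
Sorted largest to smallest: 85, 36, 21 bp.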